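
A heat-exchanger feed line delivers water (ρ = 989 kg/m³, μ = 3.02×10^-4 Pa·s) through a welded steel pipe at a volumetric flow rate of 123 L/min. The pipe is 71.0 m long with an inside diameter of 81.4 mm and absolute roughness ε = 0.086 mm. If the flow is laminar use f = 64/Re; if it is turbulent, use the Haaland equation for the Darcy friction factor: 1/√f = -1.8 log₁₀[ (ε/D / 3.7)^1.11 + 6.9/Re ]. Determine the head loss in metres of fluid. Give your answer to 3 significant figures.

Q = 123 L/min = 123/60000 = 0.00205 m³/s.
Cross-sectional area A = πD²/4 = π(0.0814)²/4 = 0.005204 m²; mean velocity V = Q/A = 0.00205/0.005204 = 0.3939 m/s.
Reynolds number Re = ρVD/μ = 989 · 0.3939 · 0.0814 / 0.000302 = 1.05e+05.
Re > 4000 → turbulent. Relative roughness ε/D = 8.6e-05/0.0814 = 0.00106. Haaland: 1/√f = -1.8 log₁₀[(0.00106/3.7)^1.11 + 6.9/1.05e+05] = -1.8 log₁₀[0.000116 + 6.57e-05] = 6.732, so f = 0.02207.
Darcy-Weisbach: ΔP = f(L/D)(ρV²/2) = 0.02207·(71/0.0814)·(989·0.3939²/2) = 0.02207·872.2·76.74 = 1477 Pa.
Head loss h_f = ΔP/(ρg) = 1477/(989·9.81) = 0.152 m.

h_f ≈ 0.152 m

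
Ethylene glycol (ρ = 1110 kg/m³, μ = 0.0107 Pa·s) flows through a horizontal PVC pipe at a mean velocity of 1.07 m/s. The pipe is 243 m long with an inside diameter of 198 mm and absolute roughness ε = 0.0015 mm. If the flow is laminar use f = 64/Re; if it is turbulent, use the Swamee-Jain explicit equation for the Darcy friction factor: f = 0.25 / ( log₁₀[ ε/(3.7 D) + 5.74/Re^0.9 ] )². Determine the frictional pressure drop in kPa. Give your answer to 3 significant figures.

ΔP ≈ 19.7 kPa

Reynolds number Re = ρVD/μ = 1110 · 1.07 · 0.198 / 0.0107 = 2.198e+04.
Re > 4000 → turbulent. Relative roughness ε/D = 1.5e-06/0.198 = 7.58e-06. Swamee-Jain: f = 0.25/(log₁₀[7.58e-06/3.7 + 5.74/2.198e+04^0.9])² = 0.25/(log₁₀[2.05e-06 + 0.00071])² = 0.25/(-3.148)² = 0.02523.
Darcy-Weisbach: ΔP = f(L/D)(ρV²/2) = 0.02523·(243/0.198)·(1110·1.07²/2) = 0.02523·1227·635.4 = 1.968e+04 Pa.
ΔP = 1.968e+04 Pa = 19.7 kPa.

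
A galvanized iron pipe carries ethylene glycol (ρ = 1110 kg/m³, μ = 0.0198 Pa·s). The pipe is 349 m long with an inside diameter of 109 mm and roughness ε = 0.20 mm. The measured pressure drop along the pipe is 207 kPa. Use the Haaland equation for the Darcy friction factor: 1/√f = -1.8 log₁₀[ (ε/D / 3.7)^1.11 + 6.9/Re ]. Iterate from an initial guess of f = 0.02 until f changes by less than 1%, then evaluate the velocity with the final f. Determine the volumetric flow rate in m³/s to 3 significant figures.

Rearranging Darcy-Weisbach: V = √(2·ΔP·D/(f·L·ρ)). With ε/D = 0.0002/0.109 = 0.00183, iterate starting from f = 0.02:
  f = 0.02 → V = √(2·2.07e+05·0.109/(0.02·349·1110)) = 2.413 m/s; Re = ρVD/μ = 1.475e+04; f → 0.0308
  f = 0.0308 → V = 1.945 m/s; Re = 1.188e+04; f → 0.03213
  f = 0.03213 → V = 1.904 m/s; Re = 1.164e+04; f → 0.03227
Converged (Δf/f < 1%). With the final f = 0.03227: V = √(2·2.07e+05·0.109/(0.03227·349·1110)) = 1.9 m/s.
Q = V·A = 1.9·(π/4·0.109²) = 0.01773 m³/s = 0.0177 m³/s.

Q ≈ 0.0177 m³/s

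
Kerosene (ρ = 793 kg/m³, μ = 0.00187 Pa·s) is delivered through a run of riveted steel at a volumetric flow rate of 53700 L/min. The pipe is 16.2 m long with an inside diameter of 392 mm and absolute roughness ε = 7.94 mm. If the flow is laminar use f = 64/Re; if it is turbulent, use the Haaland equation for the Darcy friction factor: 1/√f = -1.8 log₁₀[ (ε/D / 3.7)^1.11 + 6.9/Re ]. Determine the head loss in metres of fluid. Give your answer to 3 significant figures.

Q = 53700 L/min = 53700/60000 = 0.895 m³/s.
Cross-sectional area A = πD²/4 = π(0.392)²/4 = 0.1207 m²; mean velocity V = Q/A = 0.895/0.1207 = 7.416 m/s.
Reynolds number Re = ρVD/μ = 793 · 7.416 · 0.392 / 0.00187 = 1.233e+06.
Re > 4000 → turbulent. Relative roughness ε/D = 0.00794/0.392 = 0.0203. Haaland: 1/√f = -1.8 log₁₀[(0.0203/3.7)^1.11 + 6.9/1.233e+06] = -1.8 log₁₀[0.00309 + 5.6e-06] = 4.517, so f = 0.049.
Darcy-Weisbach: ΔP = f(L/D)(ρV²/2) = 0.049·(16.2/0.392)·(793·7.416²/2) = 0.049·41.33·2.181e+04 = 4.416e+04 Pa.
Head loss h_f = ΔP/(ρg) = 4.416e+04/(793·9.81) = 5.68 m.

h_f ≈ 5.68 m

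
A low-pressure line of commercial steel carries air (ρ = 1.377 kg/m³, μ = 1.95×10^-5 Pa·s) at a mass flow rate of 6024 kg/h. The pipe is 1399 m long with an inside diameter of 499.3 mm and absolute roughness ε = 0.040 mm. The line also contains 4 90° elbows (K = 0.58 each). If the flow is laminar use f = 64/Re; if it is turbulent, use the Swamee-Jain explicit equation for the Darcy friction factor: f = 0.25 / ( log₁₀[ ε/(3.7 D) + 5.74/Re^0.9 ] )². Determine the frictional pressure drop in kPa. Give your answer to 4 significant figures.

ΔP ≈ 1.250 kPa

ṁ = 6024 kg/h = 6024/3600 = 1.673 kg/s.
A = πD²/4 = π(0.4993)²/4 = 0.1958 m²; mean velocity V = ṁ/(ρA) = 1.673/(1.377 · 0.1958) = 6.206 m/s.
Reynolds number Re = ρVD/μ = 1.377 · 6.206 · 0.4993 / 1.95e-05 = 2.188e+05.
Re > 4000 → turbulent. Relative roughness ε/D = 4e-05/0.4993 = 8.01e-05. Swamee-Jain: f = 0.25/(log₁₀[8.01e-05/3.7 + 5.74/2.188e+05^0.9])² = 0.25/(log₁₀[2.17e-05 + 8.97e-05])² = 0.25/(-3.953)² = 0.016.
Total minor-loss coefficient ΣK = 4·0.58 = 2.32.
ΔP = [f·L/D + ΣK]·(ρV²/2) = [0.016·1399/0.4993 + 2.32]·(1.377·6.206²/2) = [44.82 + 2.32]·26.52 = 1250 Pa.
ΔP = 1250 Pa = 1.250 kPa.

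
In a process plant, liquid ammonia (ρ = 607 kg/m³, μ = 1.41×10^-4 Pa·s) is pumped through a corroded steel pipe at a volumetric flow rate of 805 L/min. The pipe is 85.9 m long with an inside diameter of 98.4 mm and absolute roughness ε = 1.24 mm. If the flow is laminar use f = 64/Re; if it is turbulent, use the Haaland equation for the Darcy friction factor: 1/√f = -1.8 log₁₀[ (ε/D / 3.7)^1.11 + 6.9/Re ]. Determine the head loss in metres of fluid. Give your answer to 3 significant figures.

h_f ≈ 5.71 m

Q = 805 L/min = 805/60000 = 0.01342 m³/s.
Cross-sectional area A = πD²/4 = π(0.0984)²/4 = 0.007605 m²; mean velocity V = Q/A = 0.01342/0.007605 = 1.764 m/s.
Reynolds number Re = ρVD/μ = 607 · 1.764 · 0.0984 / 0.000141 = 7.474e+05.
Re > 4000 → turbulent. Relative roughness ε/D = 0.00124/0.0984 = 0.0126. Haaland: 1/√f = -1.8 log₁₀[(0.0126/3.7)^1.11 + 6.9/7.474e+05] = -1.8 log₁₀[0.00182 + 9.23e-06] = 4.927, so f = 0.0412.
Darcy-Weisbach: ΔP = f(L/D)(ρV²/2) = 0.0412·(85.9/0.0984)·(607·1.764²/2) = 0.0412·873·944.7 = 3.398e+04 Pa.
Head loss h_f = ΔP/(ρg) = 3.398e+04/(607·9.81) = 5.71 m.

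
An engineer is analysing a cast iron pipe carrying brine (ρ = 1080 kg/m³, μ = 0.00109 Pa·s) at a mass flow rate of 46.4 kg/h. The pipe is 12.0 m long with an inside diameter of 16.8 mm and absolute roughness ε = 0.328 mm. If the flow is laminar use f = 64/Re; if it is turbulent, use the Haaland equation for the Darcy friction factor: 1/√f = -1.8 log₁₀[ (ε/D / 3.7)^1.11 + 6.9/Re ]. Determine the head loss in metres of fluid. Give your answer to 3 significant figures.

h_f ≈ 0.00754 m

ṁ = 46.4 kg/h = 46.4/3600 = 0.01289 kg/s.
A = πD²/4 = π(0.0168)²/4 = 0.0002217 m²; mean velocity V = ṁ/(ρA) = 0.01289/(1080 · 0.0002217) = 0.05384 m/s.
Reynolds number Re = ρVD/μ = 1080 · 0.05384 · 0.0168 / 0.00109 = 896.2.
Re < 2300 → laminar flow, so f = 64/Re = 64/896.2 = 0.07142 (the turbulent correlation is not needed).
Darcy-Weisbach: ΔP = f(L/D)(ρV²/2) = 0.07142·(12/0.0168)·(1080·0.05384²/2) = 0.07142·714.3·1.565 = 79.84 Pa.
Head loss h_f = ΔP/(ρg) = 79.84/(1080·9.81) = 0.00754 m.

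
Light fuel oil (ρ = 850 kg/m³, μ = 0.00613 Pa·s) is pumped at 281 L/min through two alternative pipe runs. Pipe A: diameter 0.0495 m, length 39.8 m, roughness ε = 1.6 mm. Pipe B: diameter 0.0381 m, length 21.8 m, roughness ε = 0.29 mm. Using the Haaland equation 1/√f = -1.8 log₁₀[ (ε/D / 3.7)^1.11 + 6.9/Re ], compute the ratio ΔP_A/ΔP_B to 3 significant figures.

Pipe A: V = Q/A = 0.004683/0.001924 = 2.434 m/s; Re = 1.67e+04; ε/D = 0.0323; Haaland → f = 0.06087; ΔP_A = f(L/D)(ρV²/2) = 1.232e+05 Pa.
Pipe B: V = Q/A = 0.004683/0.00114 = 4.108 m/s; Re = 2.17e+04; ε/D = 0.00761; Haaland → f = 0.03756; ΔP_B = f(L/D)(ρV²/2) = 1.541e+05 Pa.
ΔP_A/ΔP_B = 1.232e+05/1.541e+05 = 0.799.

ΔP_A/ΔP_B ≈ 0.799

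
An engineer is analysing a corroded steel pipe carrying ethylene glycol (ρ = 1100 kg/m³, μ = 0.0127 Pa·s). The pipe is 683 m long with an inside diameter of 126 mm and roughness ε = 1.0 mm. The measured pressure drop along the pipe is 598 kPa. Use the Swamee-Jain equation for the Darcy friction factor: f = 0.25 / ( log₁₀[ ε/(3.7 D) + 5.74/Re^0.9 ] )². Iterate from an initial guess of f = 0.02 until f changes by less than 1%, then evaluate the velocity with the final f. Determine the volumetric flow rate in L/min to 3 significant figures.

Q ≈ 1710 L/min

Rearranging Darcy-Weisbach: V = √(2·ΔP·D/(f·L·ρ)). With ε/D = 0.001/0.126 = 0.00794, iterate starting from f = 0.02:
  f = 0.02 → V = √(2·5.98e+05·0.126/(0.02·683·1100)) = 3.167 m/s; Re = ρVD/μ = 3.456e+04; f → 0.0375
  f = 0.0375 → V = 2.313 m/s; Re = 2.524e+04; f → 0.03823
  f = 0.03823 → V = 2.291 m/s; Re = 2.5e+04; f → 0.03825
Converged (Δf/f < 1%). With the final f = 0.03825: V = √(2·5.98e+05·0.126/(0.03825·683·1100)) = 2.29 m/s.
Q = V·A = 2.29·(π/4·0.126²) = 0.02855 m³/s = 1710 L/min.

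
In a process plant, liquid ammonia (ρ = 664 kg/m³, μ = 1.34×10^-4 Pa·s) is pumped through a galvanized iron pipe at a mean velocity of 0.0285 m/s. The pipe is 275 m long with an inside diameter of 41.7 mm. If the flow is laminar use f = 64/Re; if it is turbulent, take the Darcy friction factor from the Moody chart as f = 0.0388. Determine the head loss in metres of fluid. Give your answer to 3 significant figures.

Reynolds number Re = ρVD/μ = 664 · 0.0285 · 0.0417 / 0.000134 = 5889.
Re > 4000 → turbulent; use the Moody-chart value f = 0.0388.
Darcy-Weisbach: ΔP = f(L/D)(ρV²/2) = 0.0388·(275/0.0417)·(664·0.0285²/2) = 0.0388·6595·0.2697 = 69 Pa.
Head loss h_f = ΔP/(ρg) = 69/(664·9.81) = 0.0106 m.

h_f ≈ 0.0106 m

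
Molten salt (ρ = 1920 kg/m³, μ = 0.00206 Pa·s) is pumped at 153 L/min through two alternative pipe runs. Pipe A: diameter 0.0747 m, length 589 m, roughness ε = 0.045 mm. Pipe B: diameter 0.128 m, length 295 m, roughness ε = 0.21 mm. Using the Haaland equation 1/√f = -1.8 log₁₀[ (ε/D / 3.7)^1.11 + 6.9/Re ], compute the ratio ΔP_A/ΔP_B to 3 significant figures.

ΔP_A/ΔP_B ≈ 24.6

Pipe A: V = Q/A = 0.00255/0.004383 = 0.5818 m/s; Re = 4.051e+04; ε/D = 0.000602; Haaland → f = 0.02338; ΔP_A = f(L/D)(ρV²/2) = 5.992e+04 Pa.
Pipe B: V = Q/A = 0.00255/0.01287 = 0.1982 m/s; Re = 2.364e+04; ε/D = 0.00164; Haaland → f = 0.02805; ΔP_B = f(L/D)(ρV²/2) = 2437 Pa.
ΔP_A/ΔP_B = 5.992e+04/2437 = 24.6.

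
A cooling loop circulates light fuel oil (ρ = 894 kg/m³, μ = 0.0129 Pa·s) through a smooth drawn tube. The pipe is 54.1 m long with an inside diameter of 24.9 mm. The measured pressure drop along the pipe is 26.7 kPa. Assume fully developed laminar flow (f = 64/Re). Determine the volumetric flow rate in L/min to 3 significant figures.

For laminar flow, f = 64/Re with Re = ρVD/μ, so Darcy-Weisbach reduces to ΔP = 32μLV/D². Solving for V: V = ΔP·D²/(32μL) = 2.67e+04·(0.0249)²/(32·0.0129·54.1) = 0.7413 m/s.
Check: Re = ρVD/μ = 894·0.7413·0.0249/0.0129 = 1279 < 2300, so the laminar assumption holds.
Q = V·A = 0.7413·(π/4·0.0249²) = 0.000361 m³/s = 21.7 L/min.

Q ≈ 21.7 L/min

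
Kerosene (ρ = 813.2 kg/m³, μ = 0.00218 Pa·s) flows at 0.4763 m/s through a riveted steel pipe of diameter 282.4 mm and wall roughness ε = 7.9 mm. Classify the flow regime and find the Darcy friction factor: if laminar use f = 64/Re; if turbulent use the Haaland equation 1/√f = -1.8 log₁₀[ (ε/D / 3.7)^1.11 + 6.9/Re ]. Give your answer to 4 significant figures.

Re = ρVD/μ = 813.2·0.4763·0.2824/0.00218 = 5.017e+04.
Re > 4000 → turbulent. ε/D = 0.0079/0.2824 = 0.028; Haaland: 1/√f = -1.8 log₁₀[0.00442 + 0.000138] = 4.215, so f = 0.0563.

f ≈ 0.05630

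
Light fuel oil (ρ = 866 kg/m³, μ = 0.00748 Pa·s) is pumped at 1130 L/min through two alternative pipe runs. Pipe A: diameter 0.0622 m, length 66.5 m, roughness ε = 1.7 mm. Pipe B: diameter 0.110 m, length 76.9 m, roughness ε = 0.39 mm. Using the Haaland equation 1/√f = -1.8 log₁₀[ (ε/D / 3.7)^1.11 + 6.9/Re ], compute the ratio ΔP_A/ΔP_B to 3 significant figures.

Pipe A: V = Q/A = 0.01883/0.003039 = 6.198 m/s; Re = 4.463e+04; ε/D = 0.0273; Haaland → f = 0.05586; ΔP_A = f(L/D)(ρV²/2) = 9.933e+05 Pa.
Pipe B: V = Q/A = 0.01883/0.009503 = 1.982 m/s; Re = 2.524e+04; ε/D = 0.00355; Haaland → f = 0.03124; ΔP_B = f(L/D)(ρV²/2) = 3.714e+04 Pa.
ΔP_A/ΔP_B = 9.933e+05/3.714e+04 = 26.7.

ΔP_A/ΔP_B ≈ 26.7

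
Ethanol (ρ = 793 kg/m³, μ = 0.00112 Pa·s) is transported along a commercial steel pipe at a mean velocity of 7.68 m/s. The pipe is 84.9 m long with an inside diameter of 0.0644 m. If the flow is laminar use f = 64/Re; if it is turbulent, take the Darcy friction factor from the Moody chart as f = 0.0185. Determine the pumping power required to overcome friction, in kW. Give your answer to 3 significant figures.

P ≈ 14.3 kW

Reynolds number Re = ρVD/μ = 793 · 7.68 · 0.0644 / 0.00112 = 3.502e+05.
Re > 4000 → turbulent; use the Moody-chart value f = 0.0185.
Darcy-Weisbach: ΔP = f(L/D)(ρV²/2) = 0.0185·(84.9/0.0644)·(793·7.68²/2) = 0.0185·1318·2.339e+04 = 5.704e+05 Pa.
Q = V·A = 7.68·0.003257 = 0.02502 m³/s.
Pumping power P = QΔP = 0.02502·5.704e+05 = 14270 W = 14.3 kW.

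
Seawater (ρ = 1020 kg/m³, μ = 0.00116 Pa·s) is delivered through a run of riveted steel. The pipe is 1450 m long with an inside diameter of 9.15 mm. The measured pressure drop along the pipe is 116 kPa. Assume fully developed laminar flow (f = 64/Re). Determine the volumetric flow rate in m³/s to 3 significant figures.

Q ≈ 1.19×10^-5 m³/s

For laminar flow, f = 64/Re with Re = ρVD/μ, so Darcy-Weisbach reduces to ΔP = 32μLV/D². Solving for V: V = ΔP·D²/(32μL) = 1.16e+05·(0.00915)²/(32·0.00116·1450) = 0.1804 m/s.
Check: Re = ρVD/μ = 1020·0.1804·0.00915/0.00116 = 1452 < 2300, so the laminar assumption holds.
Q = V·A = 0.1804·(π/4·0.00915²) = 1.186e-05 m³/s = 1.19×10^-5 m³/s.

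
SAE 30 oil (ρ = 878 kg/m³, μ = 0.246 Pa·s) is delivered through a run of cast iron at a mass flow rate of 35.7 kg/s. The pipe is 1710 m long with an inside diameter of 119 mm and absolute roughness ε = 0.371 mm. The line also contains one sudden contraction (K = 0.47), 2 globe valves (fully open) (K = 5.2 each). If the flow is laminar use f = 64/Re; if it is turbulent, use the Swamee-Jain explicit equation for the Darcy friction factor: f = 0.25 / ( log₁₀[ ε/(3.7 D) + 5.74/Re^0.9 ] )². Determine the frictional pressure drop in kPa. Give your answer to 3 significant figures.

ΔP ≈ 3540 kPa

A = πD²/4 = π(0.119)²/4 = 0.01112 m²; mean velocity V = ṁ/(ρA) = 35.7/(878 · 0.01112) = 3.656 m/s.
Reynolds number Re = ρVD/μ = 878 · 3.656 · 0.119 / 0.246 = 1553.
Re < 2300 → laminar flow, so f = 64/Re = 64/1553 = 0.04122 (the turbulent correlation is not needed).
Total minor-loss coefficient ΣK = 1·0.47 + 2·5.2 = 10.9.
ΔP = [f·L/D + ΣK]·(ρV²/2) = [0.04122·1710/0.119 + 10.9]·(878·3.656²/2) = [592.3 + 10.9]·5867 = 3.539e+06 Pa.
ΔP = 3.539e+06 Pa = 3540 kPa.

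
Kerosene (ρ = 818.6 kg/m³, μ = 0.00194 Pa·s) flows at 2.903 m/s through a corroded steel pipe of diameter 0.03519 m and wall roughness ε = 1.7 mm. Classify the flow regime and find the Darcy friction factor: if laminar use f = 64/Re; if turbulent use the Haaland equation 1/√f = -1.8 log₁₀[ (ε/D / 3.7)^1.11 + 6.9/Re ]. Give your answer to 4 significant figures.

f ≈ 0.07114

Re = ρVD/μ = 818.6·2.903·0.03519/0.00194 = 4.311e+04.
Re > 4000 → turbulent. ε/D = 0.0017/0.03519 = 0.0483; Haaland: 1/√f = -1.8 log₁₀[0.0081 + 0.00016] = 3.749, so f = 0.07114.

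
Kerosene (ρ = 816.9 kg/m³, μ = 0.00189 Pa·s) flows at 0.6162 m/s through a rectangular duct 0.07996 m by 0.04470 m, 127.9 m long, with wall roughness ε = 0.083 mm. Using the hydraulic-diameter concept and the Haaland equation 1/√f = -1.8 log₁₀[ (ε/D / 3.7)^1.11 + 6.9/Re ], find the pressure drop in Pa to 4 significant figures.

ΔP ≈ 10360 Pa

Hydraulic diameter D_h = 4A/P = 4·(0.07996·0.0447)/(2·(0.07996+0.0447)) = 0.0143/0.2493 = 0.05734 m.
Re = ρVD_h/μ = 816.9·0.6162·0.05734/0.00189 = 1.527e+04.
ε/D_h = 8.3e-05/0.05734 = 0.00145; Haaland gives 1/√f = -1.8 log₁₀[0.000165+0.000452] = 5.778, so f = 0.02996.
ΔP = f(L/D_h)(ρV²/2) = 0.02996·127.9/0.05734·155.1 = 1.036e+04 Pa.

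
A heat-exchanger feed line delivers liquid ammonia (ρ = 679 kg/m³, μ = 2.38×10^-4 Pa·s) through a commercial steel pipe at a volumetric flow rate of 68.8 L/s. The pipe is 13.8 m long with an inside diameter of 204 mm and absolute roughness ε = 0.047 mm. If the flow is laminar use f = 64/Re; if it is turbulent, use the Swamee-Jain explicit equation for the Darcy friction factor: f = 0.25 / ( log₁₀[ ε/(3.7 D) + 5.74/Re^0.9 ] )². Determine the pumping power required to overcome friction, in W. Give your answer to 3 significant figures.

P ≈ 105 W

Q = 68.8 L/s = 68.8/1000 = 0.0688 m³/s.
Cross-sectional area A = πD²/4 = π(0.204)²/4 = 0.03269 m²; mean velocity V = Q/A = 0.0688/0.03269 = 2.105 m/s.
Reynolds number Re = ρVD/μ = 679 · 2.105 · 0.204 / 0.000238 = 1.225e+06.
Re > 4000 → turbulent. Relative roughness ε/D = 4.7e-05/0.204 = 0.00023. Swamee-Jain: f = 0.25/(log₁₀[0.00023/3.7 + 5.74/1.225e+06^0.9])² = 0.25/(log₁₀[6.23e-05 + 1.9e-05])² = 0.25/(-4.09)² = 0.01495.
Darcy-Weisbach: ΔP = f(L/D)(ρV²/2) = 0.01495·(13.8/0.204)·(679·2.105²/2) = 0.01495·67.65·1504 = 1521 Pa.
Pumping power P = QΔP = 0.0688·1521 = 104.6 W = 105 W.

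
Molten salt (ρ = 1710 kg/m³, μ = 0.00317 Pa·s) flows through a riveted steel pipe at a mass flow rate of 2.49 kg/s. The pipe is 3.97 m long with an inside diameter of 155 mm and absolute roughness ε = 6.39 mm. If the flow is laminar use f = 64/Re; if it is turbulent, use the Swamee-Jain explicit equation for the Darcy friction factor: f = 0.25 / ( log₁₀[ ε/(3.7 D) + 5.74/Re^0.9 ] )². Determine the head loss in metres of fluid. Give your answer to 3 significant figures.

h_f ≈ 5.52×10^-4 m

A = πD²/4 = π(0.155)²/4 = 0.01887 m²; mean velocity V = ṁ/(ρA) = 2.49/(1710 · 0.01887) = 0.07717 m/s.
Reynolds number Re = ρVD/μ = 1710 · 0.07717 · 0.155 / 0.00317 = 6452.
Re > 4000 → turbulent. Relative roughness ε/D = 0.00639/0.155 = 0.0412. Swamee-Jain: f = 0.25/(log₁₀[0.0412/3.7 + 5.74/6452^0.9])² = 0.25/(log₁₀[0.0111 + 0.00214])² = 0.25/(-1.877)² = 0.07098.
Darcy-Weisbach: ΔP = f(L/D)(ρV²/2) = 0.07098·(3.97/0.155)·(1710·0.07717²/2) = 0.07098·25.61·5.092 = 9.256 Pa.
Head loss h_f = ΔP/(ρg) = 9.256/(1710·9.81) = 5.52×10^-4 m.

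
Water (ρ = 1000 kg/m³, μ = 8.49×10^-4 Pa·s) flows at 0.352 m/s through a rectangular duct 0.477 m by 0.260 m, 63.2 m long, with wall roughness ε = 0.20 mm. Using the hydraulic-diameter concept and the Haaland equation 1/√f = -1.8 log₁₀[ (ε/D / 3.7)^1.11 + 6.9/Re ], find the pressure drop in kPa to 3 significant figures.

ΔP ≈ 0.230 kPa

Hydraulic diameter D_h = 4A/P = 4·(0.477·0.26)/(2·(0.477+0.26)) = 0.4961/1.474 = 0.3366 m.
Re = ρVD_h/μ = 1000·0.352·0.3366/0.000849 = 1.395e+05.
ε/D_h = 0.0002/0.3366 = 0.000594; Haaland gives 1/√f = -1.8 log₁₀[6.14e-05+4.94e-05] = 7.119, so f = 0.01973.
ΔP = f(L/D_h)(ρV²/2) = 0.01973·63.2/0.3366·61.95 = 229.5 Pa.
ΔP = 0.230 kPa.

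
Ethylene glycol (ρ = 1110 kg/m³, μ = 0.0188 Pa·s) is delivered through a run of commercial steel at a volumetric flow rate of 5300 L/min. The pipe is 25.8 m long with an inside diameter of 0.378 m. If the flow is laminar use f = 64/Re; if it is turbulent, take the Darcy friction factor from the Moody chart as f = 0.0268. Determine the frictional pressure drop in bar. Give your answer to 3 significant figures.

Q = 5300 L/min = 5300/60000 = 0.08833 m³/s.
Cross-sectional area A = πD²/4 = π(0.378)²/4 = 0.1122 m²; mean velocity V = Q/A = 0.08833/0.1122 = 0.7871 m/s.
Reynolds number Re = ρVD/μ = 1110 · 0.7871 · 0.378 / 0.0188 = 1.757e+04.
Re > 4000 → turbulent; use the Moody-chart value f = 0.0268.
Darcy-Weisbach: ΔP = f(L/D)(ρV²/2) = 0.0268·(25.8/0.378)·(1110·0.7871²/2) = 0.0268·68.25·343.9 = 629 Pa.
ΔP = 629 Pa = 0.00629 bar.

ΔP ≈ 0.00629 bar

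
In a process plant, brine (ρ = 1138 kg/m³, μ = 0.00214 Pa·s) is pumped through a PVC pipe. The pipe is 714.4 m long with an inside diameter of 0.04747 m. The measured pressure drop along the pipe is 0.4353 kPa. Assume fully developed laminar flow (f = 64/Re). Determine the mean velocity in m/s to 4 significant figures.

For laminar flow, f = 64/Re with Re = ρVD/μ, so Darcy-Weisbach reduces to ΔP = 32μLV/D². Solving for V: V = ΔP·D²/(32μL) = 435.3·(0.04747)²/(32·0.00214·714.4) = 0.02005 m/s.
Check: Re = ρVD/μ = 1138·0.02005·0.04747/0.00214 = 506.1 < 2300, so the laminar assumption holds.

V ≈ 0.02005 m/s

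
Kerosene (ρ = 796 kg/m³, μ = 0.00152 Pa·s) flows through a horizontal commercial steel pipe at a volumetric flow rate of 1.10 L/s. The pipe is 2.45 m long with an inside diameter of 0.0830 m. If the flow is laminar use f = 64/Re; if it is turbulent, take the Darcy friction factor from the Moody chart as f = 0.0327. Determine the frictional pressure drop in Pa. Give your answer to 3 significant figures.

Q = 1.10 L/s = 1.10/1000 = 0.0011 m³/s.
Cross-sectional area A = πD²/4 = π(0.083)²/4 = 0.005411 m²; mean velocity V = Q/A = 0.0011/0.005411 = 0.2033 m/s.
Reynolds number Re = ρVD/μ = 796 · 0.2033 · 0.083 / 0.00152 = 8837.
Re > 4000 → turbulent; use the Moody-chart value f = 0.0327.
Darcy-Weisbach: ΔP = f(L/D)(ρV²/2) = 0.0327·(2.45/0.083)·(796·0.2033²/2) = 0.0327·29.52·16.45 = 15.88 Pa.

ΔP ≈ 15.9 Pa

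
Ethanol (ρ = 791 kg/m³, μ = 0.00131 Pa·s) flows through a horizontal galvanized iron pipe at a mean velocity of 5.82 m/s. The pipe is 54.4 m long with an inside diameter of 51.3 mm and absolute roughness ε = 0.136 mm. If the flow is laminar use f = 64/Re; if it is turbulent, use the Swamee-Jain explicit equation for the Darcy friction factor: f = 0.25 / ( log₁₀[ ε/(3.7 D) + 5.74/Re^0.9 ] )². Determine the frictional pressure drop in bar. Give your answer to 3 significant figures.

Reynolds number Re = ρVD/μ = 791 · 5.82 · 0.0513 / 0.00131 = 1.803e+05.
Re > 4000 → turbulent. Relative roughness ε/D = 0.000136/0.0513 = 0.00265. Swamee-Jain: f = 0.25/(log₁₀[0.00265/3.7 + 5.74/1.803e+05^0.9])² = 0.25/(log₁₀[0.000717 + 0.000107])² = 0.25/(-3.084)² = 0.02628.
Darcy-Weisbach: ΔP = f(L/D)(ρV²/2) = 0.02628·(54.4/0.0513)·(791·5.82²/2) = 0.02628·1060·1.34e+04 = 3.733e+05 Pa.
ΔP = 3.733e+05 Pa = 3.73 bar.

ΔP ≈ 3.73 bar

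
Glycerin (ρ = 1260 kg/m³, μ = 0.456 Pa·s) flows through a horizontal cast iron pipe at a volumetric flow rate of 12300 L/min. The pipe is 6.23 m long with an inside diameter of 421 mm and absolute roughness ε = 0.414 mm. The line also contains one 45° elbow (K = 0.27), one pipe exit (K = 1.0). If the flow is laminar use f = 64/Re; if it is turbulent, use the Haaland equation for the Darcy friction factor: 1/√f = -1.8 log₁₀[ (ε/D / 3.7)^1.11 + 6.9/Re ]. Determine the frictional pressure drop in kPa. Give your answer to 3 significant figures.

ΔP ≈ 2.49 kPa

Q = 12300 L/min = 12300/60000 = 0.205 m³/s.
Cross-sectional area A = πD²/4 = π(0.421)²/4 = 0.1392 m²; mean velocity V = Q/A = 0.205/0.1392 = 1.473 m/s.
Reynolds number Re = ρVD/μ = 1260 · 1.473 · 0.421 / 0.456 = 1713.
Re < 2300 → laminar flow, so f = 64/Re = 64/1713 = 0.03736 (the turbulent correlation is not needed).
Total minor-loss coefficient ΣK = 1·0.27 + 1·1 = 1.27.
ΔP = [f·L/D + ΣK]·(ρV²/2) = [0.03736·6.23/0.421 + 1.27]·(1260·1.473²/2) = [0.5528 + 1.27]·1366 = 2491 Pa.
ΔP = 2491 Pa = 2.49 kPa.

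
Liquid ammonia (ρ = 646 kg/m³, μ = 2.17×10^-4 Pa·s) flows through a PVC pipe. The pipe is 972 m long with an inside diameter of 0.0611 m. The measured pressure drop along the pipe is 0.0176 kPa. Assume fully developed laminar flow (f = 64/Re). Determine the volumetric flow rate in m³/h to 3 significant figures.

For laminar flow, f = 64/Re with Re = ρVD/μ, so Darcy-Weisbach reduces to ΔP = 32μLV/D². Solving for V: V = ΔP·D²/(32μL) = 17.6·(0.0611)²/(32·0.000217·972) = 0.009735 m/s.
Check: Re = ρVD/μ = 646·0.009735·0.0611/0.000217 = 1771 < 2300, so the laminar assumption holds.
Q = V·A = 0.009735·(π/4·0.0611²) = 2.854e-05 m³/s = 0.103 m³/h.

Q ≈ 0.103 m³/h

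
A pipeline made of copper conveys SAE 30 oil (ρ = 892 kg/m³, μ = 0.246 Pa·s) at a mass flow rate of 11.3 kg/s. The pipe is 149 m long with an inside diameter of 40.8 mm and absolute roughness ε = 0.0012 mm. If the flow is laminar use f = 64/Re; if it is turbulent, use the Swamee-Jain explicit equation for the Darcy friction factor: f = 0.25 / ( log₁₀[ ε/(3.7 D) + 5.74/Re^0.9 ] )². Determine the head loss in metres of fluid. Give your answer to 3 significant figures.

h_f ≈ 780 m

A = πD²/4 = π(0.0408)²/4 = 0.001307 m²; mean velocity V = ṁ/(ρA) = 11.3/(892 · 0.001307) = 9.69 m/s.
Reynolds number Re = ρVD/μ = 892 · 9.69 · 0.0408 / 0.246 = 1433.
Re < 2300 → laminar flow, so f = 64/Re = 64/1433 = 0.04465 (the turbulent correlation is not needed).
Darcy-Weisbach: ΔP = f(L/D)(ρV²/2) = 0.04465·(149/0.0408)·(892·9.69²/2) = 0.04465·3652·4.187e+04 = 6.827e+06 Pa.
Head loss h_f = ΔP/(ρg) = 6.827e+06/(892·9.81) = 780 m.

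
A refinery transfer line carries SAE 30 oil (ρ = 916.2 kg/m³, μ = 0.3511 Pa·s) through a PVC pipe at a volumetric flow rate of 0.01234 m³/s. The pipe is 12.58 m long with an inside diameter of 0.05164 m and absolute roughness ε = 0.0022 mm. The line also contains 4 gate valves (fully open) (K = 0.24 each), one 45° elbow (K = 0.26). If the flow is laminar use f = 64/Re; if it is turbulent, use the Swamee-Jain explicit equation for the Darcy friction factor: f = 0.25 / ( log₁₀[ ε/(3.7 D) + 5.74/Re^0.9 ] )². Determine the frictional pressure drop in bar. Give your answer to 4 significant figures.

ΔP ≈ 3.317 bar

Cross-sectional area A = πD²/4 = π(0.05164)²/4 = 0.002094 m²; mean velocity V = Q/A = 0.01234/0.002094 = 5.892 m/s.
Reynolds number Re = ρVD/μ = 916.2 · 5.892 · 0.05164 / 0.351 = 794.
Re < 2300 → laminar flow, so f = 64/Re = 64/794 = 0.08061 (the turbulent correlation is not needed).
Total minor-loss coefficient ΣK = 4·0.24 + 1·0.26 = 1.22.
ΔP = [f·L/D + ΣK]·(ρV²/2) = [0.08061·12.58/0.05164 + 1.22]·(916.2·5.892²/2) = [19.64 + 1.22]·1.59e+04 = 3.317e+05 Pa.
ΔP = 3.317e+05 Pa = 3.317 bar.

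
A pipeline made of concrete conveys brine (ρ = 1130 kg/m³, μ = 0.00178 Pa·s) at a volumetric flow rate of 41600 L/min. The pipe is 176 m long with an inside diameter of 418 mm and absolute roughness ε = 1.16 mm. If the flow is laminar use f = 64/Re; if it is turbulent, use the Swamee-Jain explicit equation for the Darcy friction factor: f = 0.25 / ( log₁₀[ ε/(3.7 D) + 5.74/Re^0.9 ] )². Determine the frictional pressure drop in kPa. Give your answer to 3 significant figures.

ΔP ≈ 156 kPa

Q = 41600 L/min = 41600/60000 = 0.6933 m³/s.
Cross-sectional area A = πD²/4 = π(0.418)²/4 = 0.1372 m²; mean velocity V = Q/A = 0.6933/0.1372 = 5.052 m/s.
Reynolds number Re = ρVD/μ = 1130 · 5.052 · 0.418 / 0.00178 = 1.341e+06.
Re > 4000 → turbulent. Relative roughness ε/D = 0.00116/0.418 = 0.00278. Swamee-Jain: f = 0.25/(log₁₀[0.00278/3.7 + 5.74/1.341e+06^0.9])² = 0.25/(log₁₀[0.00075 + 1.76e-05])² = 0.25/(-3.115)² = 0.02577.
Darcy-Weisbach: ΔP = f(L/D)(ρV²/2) = 0.02577·(176/0.418)·(1130·5.052²/2) = 0.02577·421.1·1.442e+04 = 1.565e+05 Pa.
ΔP = 1.565e+05 Pa = 156 kPa.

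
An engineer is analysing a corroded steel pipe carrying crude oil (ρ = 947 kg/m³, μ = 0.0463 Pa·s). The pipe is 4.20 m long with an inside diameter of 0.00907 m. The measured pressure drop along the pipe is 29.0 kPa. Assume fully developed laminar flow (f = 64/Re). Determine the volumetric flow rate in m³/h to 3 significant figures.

Q ≈ 0.0892 m³/h

For laminar flow, f = 64/Re with Re = ρVD/μ, so Darcy-Weisbach reduces to ΔP = 32μLV/D². Solving for V: V = ΔP·D²/(32μL) = 2.9e+04·(0.00907)²/(32·0.0463·4.2) = 0.3834 m/s.
Check: Re = ρVD/μ = 947·0.3834·0.00907/0.0463 = 71.12 < 2300, so the laminar assumption holds.
Q = V·A = 0.3834·(π/4·0.00907²) = 2.477e-05 m³/s = 0.0892 m³/h.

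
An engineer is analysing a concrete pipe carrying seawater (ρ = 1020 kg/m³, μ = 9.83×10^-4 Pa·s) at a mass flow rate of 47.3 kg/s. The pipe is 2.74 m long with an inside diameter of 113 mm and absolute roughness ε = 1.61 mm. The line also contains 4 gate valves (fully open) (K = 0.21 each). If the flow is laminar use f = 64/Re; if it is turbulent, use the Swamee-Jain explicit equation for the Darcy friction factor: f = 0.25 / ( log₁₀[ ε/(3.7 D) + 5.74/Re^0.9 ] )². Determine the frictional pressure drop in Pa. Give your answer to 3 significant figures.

ΔP ≈ 20500 Pa

A = πD²/4 = π(0.113)²/4 = 0.01003 m²; mean velocity V = ṁ/(ρA) = 47.3/(1020 · 0.01003) = 4.624 m/s.
Reynolds number Re = ρVD/μ = 1020 · 4.624 · 0.113 / 0.000983 = 5.422e+05.
Re > 4000 → turbulent. Relative roughness ε/D = 0.00161/0.113 = 0.0142. Swamee-Jain: f = 0.25/(log₁₀[0.0142/3.7 + 5.74/5.422e+05^0.9])² = 0.25/(log₁₀[0.00385 + 3.96e-05])² = 0.25/(-2.41)² = 0.04304.
Total minor-loss coefficient ΣK = 4·0.21 = 0.84.
ΔP = [f·L/D + ΣK]·(ρV²/2) = [0.04304·2.74/0.113 + 0.84]·(1020·4.624²/2) = [1.044 + 0.84]·1.09e+04 = 2.054e+04 Pa.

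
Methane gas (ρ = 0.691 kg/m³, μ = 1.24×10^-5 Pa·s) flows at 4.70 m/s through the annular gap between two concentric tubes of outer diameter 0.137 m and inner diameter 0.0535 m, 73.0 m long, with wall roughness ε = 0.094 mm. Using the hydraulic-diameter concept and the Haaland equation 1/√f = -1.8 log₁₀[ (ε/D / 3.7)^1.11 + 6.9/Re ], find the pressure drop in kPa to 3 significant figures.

ΔP ≈ 0.183 kPa

Hydraulic diameter D_h = 4A/P = D_o - D_i = 0.137 - 0.0535 = 0.0835 m.
Re = ρVD_h/μ = 0.691·4.7·0.0835/1.24e-05 = 2.187e+04.
ε/D_h = 9.4e-05/0.0835 = 0.00113; Haaland gives 1/√f = -1.8 log₁₀[0.000125+0.000316] = 6.041, so f = 0.0274.
ΔP = f(L/D_h)(ρV²/2) = 0.0274·73/0.0835·7.632 = 182.8 Pa.
ΔP = 0.183 kPa.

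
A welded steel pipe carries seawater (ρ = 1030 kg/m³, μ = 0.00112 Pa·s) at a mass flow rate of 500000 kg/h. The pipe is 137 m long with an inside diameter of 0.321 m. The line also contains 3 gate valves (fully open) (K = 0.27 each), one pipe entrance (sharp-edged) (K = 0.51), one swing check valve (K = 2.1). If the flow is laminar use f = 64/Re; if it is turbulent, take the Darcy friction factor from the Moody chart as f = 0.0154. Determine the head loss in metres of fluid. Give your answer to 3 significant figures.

ṁ = 500000 kg/h = 500000/3600 = 138.9 kg/s.
A = πD²/4 = π(0.321)²/4 = 0.08093 m²; mean velocity V = ṁ/(ρA) = 138.9/(1030 · 0.08093) = 1.666 m/s.
Reynolds number Re = ρVD/μ = 1030 · 1.666 · 0.321 / 0.00112 = 4.919e+05.
Re > 4000 → turbulent; use the Moody-chart value f = 0.0154.
Total minor-loss coefficient ΣK = 3·0.27 + 1·0.51 + 1·2.1 = 3.42.
ΔP = [f·L/D + ΣK]·(ρV²/2) = [0.0154·137/0.321 + 3.42]·(1030·1.666²/2) = [6.573 + 3.42]·1430 = 1.429e+04 Pa.
Head loss h_f = ΔP/(ρg) = 1.429e+04/(1030·9.81) = 1.41 m.

h_f ≈ 1.41 m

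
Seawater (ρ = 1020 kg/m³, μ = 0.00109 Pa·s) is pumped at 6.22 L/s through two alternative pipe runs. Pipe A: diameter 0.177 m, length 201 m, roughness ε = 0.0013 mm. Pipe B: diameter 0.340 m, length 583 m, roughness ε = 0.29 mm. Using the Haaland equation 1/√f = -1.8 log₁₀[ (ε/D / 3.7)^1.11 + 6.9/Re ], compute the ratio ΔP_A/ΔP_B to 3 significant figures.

ΔP_A/ΔP_B ≈ 7.24

Pipe A: V = Q/A = 0.00622/0.02461 = 0.2528 m/s; Re = 4.187e+04; ε/D = 7.34e-06; Haaland → f = 0.02158; ΔP_A = f(L/D)(ρV²/2) = 798.6 Pa.
Pipe B: V = Q/A = 0.00622/0.09079 = 0.06851 m/s; Re = 2.18e+04; ε/D = 0.000853; Haaland → f = 0.02687; ΔP_B = f(L/D)(ρV²/2) = 110.3 Pa.
ΔP_A/ΔP_B = 798.6/110.3 = 7.24.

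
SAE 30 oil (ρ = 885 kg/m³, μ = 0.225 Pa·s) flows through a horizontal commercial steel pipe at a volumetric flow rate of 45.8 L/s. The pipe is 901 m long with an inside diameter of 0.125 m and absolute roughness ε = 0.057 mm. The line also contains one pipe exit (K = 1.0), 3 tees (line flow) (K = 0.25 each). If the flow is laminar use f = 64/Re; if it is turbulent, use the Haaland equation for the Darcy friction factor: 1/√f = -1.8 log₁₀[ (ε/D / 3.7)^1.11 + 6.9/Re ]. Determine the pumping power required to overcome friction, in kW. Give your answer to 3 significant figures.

P ≈ 71.5 kW

Q = 45.8 L/s = 45.8/1000 = 0.0458 m³/s.
Cross-sectional area A = πD²/4 = π(0.125)²/4 = 0.01227 m²; mean velocity V = Q/A = 0.0458/0.01227 = 3.732 m/s.
Reynolds number Re = ρVD/μ = 885 · 3.732 · 0.125 / 0.225 = 1835.
Re < 2300 → laminar flow, so f = 64/Re = 64/1835 = 0.03488 (the turbulent correlation is not needed).
Total minor-loss coefficient ΣK = 1·1 + 3·0.25 = 1.75.
ΔP = [f·L/D + ΣK]·(ρV²/2) = [0.03488·901/0.125 + 1.75]·(885·3.732²/2) = [251.4 + 1.75]·6163 = 1.56e+06 Pa.
Pumping power P = QΔP = 0.0458·1.56e+06 = 71460 W = 71.5 kW.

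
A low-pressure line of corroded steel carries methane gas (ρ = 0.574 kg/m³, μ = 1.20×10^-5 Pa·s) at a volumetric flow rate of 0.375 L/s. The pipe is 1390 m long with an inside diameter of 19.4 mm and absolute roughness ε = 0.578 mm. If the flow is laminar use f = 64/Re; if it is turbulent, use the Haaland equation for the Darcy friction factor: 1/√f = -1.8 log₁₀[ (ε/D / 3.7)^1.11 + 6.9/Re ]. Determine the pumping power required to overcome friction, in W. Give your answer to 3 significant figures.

Q = 0.375 L/s = 0.375/1000 = 0.000375 m³/s.
Cross-sectional area A = πD²/4 = π(0.0194)²/4 = 0.0002956 m²; mean velocity V = Q/A = 0.000375/0.0002956 = 1.269 m/s.
Reynolds number Re = ρVD/μ = 0.574 · 1.269 · 0.0194 / 1.2e-05 = 1177.
Re < 2300 → laminar flow, so f = 64/Re = 64/1177 = 0.05436 (the turbulent correlation is not needed).
Darcy-Weisbach: ΔP = f(L/D)(ρV²/2) = 0.05436·(1390/0.0194)·(0.574·1.269²/2) = 0.05436·7.165e+04·0.4619 = 1799 Pa.
Pumping power P = QΔP = 0.000375·1799 = 0.6747 W = 0.675 W.

P ≈ 0.675 W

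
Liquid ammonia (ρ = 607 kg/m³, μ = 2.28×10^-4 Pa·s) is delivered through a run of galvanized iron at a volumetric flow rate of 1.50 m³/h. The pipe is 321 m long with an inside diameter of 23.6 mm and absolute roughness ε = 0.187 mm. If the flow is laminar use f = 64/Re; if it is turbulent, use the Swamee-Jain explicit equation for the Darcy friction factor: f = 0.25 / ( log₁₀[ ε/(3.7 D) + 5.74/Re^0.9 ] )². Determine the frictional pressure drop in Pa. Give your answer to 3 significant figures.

Q = 1.50 m³/h = 1.50/3600 = 0.0004167 m³/s.
Cross-sectional area A = πD²/4 = π(0.0236)²/4 = 0.0004374 m²; mean velocity V = Q/A = 0.0004167/0.0004374 = 0.9525 m/s.
Reynolds number Re = ρVD/μ = 607 · 0.9525 · 0.0236 / 0.000228 = 5.985e+04.
Re > 4000 → turbulent. Relative roughness ε/D = 0.000187/0.0236 = 0.00792. Swamee-Jain: f = 0.25/(log₁₀[0.00792/3.7 + 5.74/5.985e+04^0.9])² = 0.25/(log₁₀[0.00214 + 0.000288])² = 0.25/(-2.614)² = 0.03657.
Darcy-Weisbach: ΔP = f(L/D)(ρV²/2) = 0.03657·(321/0.0236)·(607·0.9525²/2) = 0.03657·1.36e+04·275.4 = 1.37e+05 Pa.

ΔP ≈ 137000 Pa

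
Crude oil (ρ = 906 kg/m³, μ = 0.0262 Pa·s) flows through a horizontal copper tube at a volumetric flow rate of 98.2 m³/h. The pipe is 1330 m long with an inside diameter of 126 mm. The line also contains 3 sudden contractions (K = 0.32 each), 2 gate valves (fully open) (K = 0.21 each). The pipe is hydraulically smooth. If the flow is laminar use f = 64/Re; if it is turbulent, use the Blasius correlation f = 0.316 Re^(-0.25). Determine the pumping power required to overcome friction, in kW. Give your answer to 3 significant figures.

P ≈ 20.0 kW

Q = 98.2 m³/h = 98.2/3600 = 0.02728 m³/s.
Cross-sectional area A = πD²/4 = π(0.126)²/4 = 0.01247 m²; mean velocity V = Q/A = 0.02728/0.01247 = 2.188 m/s.
Reynolds number Re = ρVD/μ = 906 · 2.188 · 0.126 / 0.0262 = 9532.
Re > 4000 → turbulent. Smooth-pipe (Blasius): f = 0.316 Re^(-0.25) = 0.316/(9532)^0.25 = 0.03198.
Total minor-loss coefficient ΣK = 3·0.32 + 2·0.21 = 1.38.
ΔP = [f·L/D + ΣK]·(ρV²/2) = [0.03198·1330/0.126 + 1.38]·(906·2.188²/2) = [337.6 + 1.38]·2168 = 7.349e+05 Pa.
Pumping power P = QΔP = 0.02728·7.349e+05 = 20050 W = 20.0 kW.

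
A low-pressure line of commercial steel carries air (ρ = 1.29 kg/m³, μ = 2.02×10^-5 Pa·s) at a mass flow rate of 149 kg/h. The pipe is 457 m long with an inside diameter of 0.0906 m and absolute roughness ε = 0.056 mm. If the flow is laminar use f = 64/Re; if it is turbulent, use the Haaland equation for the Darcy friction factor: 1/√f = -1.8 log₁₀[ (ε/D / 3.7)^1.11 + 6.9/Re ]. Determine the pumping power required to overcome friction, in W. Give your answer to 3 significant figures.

ṁ = 149 kg/h = 149/3600 = 0.04139 kg/s.
A = πD²/4 = π(0.0906)²/4 = 0.006447 m²; mean velocity V = ṁ/(ρA) = 0.04139/(1.29 · 0.006447) = 4.977 m/s.
Reynolds number Re = ρVD/μ = 1.29 · 4.977 · 0.0906 / 2.02e-05 = 2.879e+04.
Re > 4000 → turbulent. Relative roughness ε/D = 5.6e-05/0.0906 = 0.000618. Haaland: 1/√f = -1.8 log₁₀[(0.000618/3.7)^1.11 + 6.9/2.879e+04] = -1.8 log₁₀[6.42e-05 + 0.00024] = 6.331, so f = 0.02495.
Darcy-Weisbach: ΔP = f(L/D)(ρV²/2) = 0.02495·(457/0.0906)·(1.29·4.977²/2) = 0.02495·5044·15.98 = 2010 Pa.
Q = ṁ/ρ = 0.04139/1.29 = 0.03208 m³/s.
Pumping power P = QΔP = 0.03208·2010 = 64.50 W = 64.5 W.

P ≈ 64.5 W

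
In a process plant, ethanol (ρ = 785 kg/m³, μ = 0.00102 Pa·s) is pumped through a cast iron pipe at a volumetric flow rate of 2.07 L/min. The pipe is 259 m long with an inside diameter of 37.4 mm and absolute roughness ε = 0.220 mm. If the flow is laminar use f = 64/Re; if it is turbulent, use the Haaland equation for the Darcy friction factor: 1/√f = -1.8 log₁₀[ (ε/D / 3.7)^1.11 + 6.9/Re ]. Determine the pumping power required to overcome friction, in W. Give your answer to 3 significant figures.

Q = 2.07 L/min = 2.07/60000 = 3.45e-05 m³/s.
Cross-sectional area A = πD²/4 = π(0.0374)²/4 = 0.001099 m²; mean velocity V = Q/A = 3.45e-05/0.001099 = 0.0314 m/s.
Reynolds number Re = ρVD/μ = 785 · 0.0314 · 0.0374 / 0.00102 = 903.9.
Re < 2300 → laminar flow, so f = 64/Re = 64/903.9 = 0.0708 (the turbulent correlation is not needed).
Darcy-Weisbach: ΔP = f(L/D)(ρV²/2) = 0.0708·(259/0.0374)·(785·0.0314²/2) = 0.0708·6925·0.3871 = 189.8 Pa.
Pumping power P = QΔP = 3.45e-05·189.8 = 0.006548 W = 0.00655 W.

P ≈ 0.00655 W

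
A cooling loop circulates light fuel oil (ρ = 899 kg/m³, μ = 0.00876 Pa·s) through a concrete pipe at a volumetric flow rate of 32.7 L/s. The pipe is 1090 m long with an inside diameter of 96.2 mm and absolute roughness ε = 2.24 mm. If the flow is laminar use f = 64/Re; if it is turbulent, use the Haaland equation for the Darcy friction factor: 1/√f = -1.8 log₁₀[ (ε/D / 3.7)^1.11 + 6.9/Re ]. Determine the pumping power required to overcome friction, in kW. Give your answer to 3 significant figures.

Q = 32.7 L/s = 32.7/1000 = 0.0327 m³/s.
Cross-sectional area A = πD²/4 = π(0.0962)²/4 = 0.007268 m²; mean velocity V = Q/A = 0.0327/0.007268 = 4.499 m/s.
Reynolds number Re = ρVD/μ = 899 · 4.499 · 0.0962 / 0.00876 = 4.442e+04.
Re > 4000 → turbulent. Relative roughness ε/D = 0.00224/0.0962 = 0.0233. Haaland: 1/√f = -1.8 log₁₀[(0.0233/3.7)^1.11 + 6.9/4.442e+04] = -1.8 log₁₀[0.0036 + 0.000155] = 4.365, so f = 0.05249.
Darcy-Weisbach: ΔP = f(L/D)(ρV²/2) = 0.05249·(1090/0.0962)·(899·4.499²/2) = 0.05249·1.133e+04·9098 = 5.411e+06 Pa.
Pumping power P = QΔP = 0.0327·5.411e+06 = 176900 W = 177 kW.

P ≈ 177 kW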